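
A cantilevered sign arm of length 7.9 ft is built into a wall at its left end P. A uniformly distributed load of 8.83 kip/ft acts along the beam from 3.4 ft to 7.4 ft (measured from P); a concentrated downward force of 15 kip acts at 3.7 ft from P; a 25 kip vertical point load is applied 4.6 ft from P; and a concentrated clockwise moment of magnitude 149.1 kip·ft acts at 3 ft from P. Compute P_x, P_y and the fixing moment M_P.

Resultant of the distributed load: 8.83 × 4 = 35.32 kip at 5.4 ft from P.
ΣF_x = 0: P_x = 0.
ΣF_y = 0: P_y − 8.83·4 − 15 − 25 = 0 → P_y = 75.32 kip.
ΣM about P: M_P − (8.83·4)·5.4 − 15·3.7 − 25·4.6 − 149.1 = 0 → M_P = 510.3 kip·ft.

P_x = 0, P_y = 75.32 kip, M_P = 510.3 kip·ft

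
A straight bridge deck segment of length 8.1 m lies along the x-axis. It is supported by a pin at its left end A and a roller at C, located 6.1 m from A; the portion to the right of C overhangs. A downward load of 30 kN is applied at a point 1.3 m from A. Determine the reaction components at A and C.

A_x = 0, A_y = 23.61 kN, C_y = 6.393 kN

ΣM about A: C_y·6.1 − 30·1.3 = 0 → C_y = 39/6.1 = 6.39344 ≈ 6.393 kN.
ΣF_y = 0: A_y + 6.39344 − 30 = 0 → A_y = 23.61 kN.
ΣF_x = 0: no horizontal applied forces, so A_x = 0.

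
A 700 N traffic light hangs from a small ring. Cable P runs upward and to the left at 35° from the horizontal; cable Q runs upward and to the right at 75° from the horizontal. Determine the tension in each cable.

T_P = 192.8 N, T_Q = 610.2 N

ΣF_x = 0: −T_P·cos35° + T_Q·cos75° = 0 → T_Q = 3.16496·T_P.
ΣF_y = 0: T_P·sin35° + T_Q·sin75° = 700.
Substitute: T_P·(0.573576 + 3.16496·0.965926) = 700 → T_P = 192.801 ≈ 192.8 N.
Then T_Q = 3.16496 × 192.801 = 610.2 N.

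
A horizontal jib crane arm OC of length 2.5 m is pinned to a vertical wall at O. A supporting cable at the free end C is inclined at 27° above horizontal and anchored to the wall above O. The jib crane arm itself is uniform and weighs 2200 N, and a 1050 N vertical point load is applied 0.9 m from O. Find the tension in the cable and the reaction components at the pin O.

ΣM about O: T·sin27°·2.5 − 2200·1.25 − 1050·0.9 = 0 → T = 3695/(2.5·0.45399) = 3255.58 ≈ 3256 N.
ΣF_x = 0: O_x − T·cos27° = 0 → O_x = 3255.58 × 0.891007 = 2901 N.
ΣF_y = 0: O_y + T·sin27° − 2200 − 1050 = 0 → O_y = 3250 − 3255.58 × 0.45399 = 1772 N.

T = 3256 N, O_x = 2901 N, O_y = 1772 N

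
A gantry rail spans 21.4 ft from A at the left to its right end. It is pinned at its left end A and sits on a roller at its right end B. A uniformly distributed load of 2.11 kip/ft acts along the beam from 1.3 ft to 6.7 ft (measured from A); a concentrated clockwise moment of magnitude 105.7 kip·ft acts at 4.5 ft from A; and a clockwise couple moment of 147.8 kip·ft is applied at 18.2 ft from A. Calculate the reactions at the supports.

Resultant of the distributed load: 2.11 × 5.4 = 11.394 kip at 4 ft from A.
ΣM about A: B_y·21.4 − (2.11·5.4)·4 − 105.7 − 147.8 = 0 → B_y = 299.076/21.4 = 13.9755 ≈ 13.98 kip.
ΣF_y = 0: A_y + 13.9755 − 2.11·5.4 = 0 → A_y = -2.582 kip.
ΣF_x = 0: no horizontal applied forces, so A_x = 0.

A_x = 0, A_y = -2.582 kip, B_y = 13.98 kip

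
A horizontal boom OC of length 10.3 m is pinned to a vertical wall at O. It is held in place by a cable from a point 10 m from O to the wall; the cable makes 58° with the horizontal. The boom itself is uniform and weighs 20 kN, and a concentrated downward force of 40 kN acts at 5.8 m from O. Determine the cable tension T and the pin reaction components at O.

T = 39.50 kN, O_x = 20.93 kN, O_y = 26.50 kN

ΣM about O: T·sin58°·10 − 20·5.15 − 40·5.8 = 0 → T = 335/(10·0.848048) = 39.5025 ≈ 39.50 kN.
ΣF_x = 0: O_x − T·cos58° = 0 → O_x = 39.5025 × 0.529919 = 20.93 kN.
ΣF_y = 0: O_y + T·sin58° − 20 − 40 = 0 → O_y = 60 − 39.5025 × 0.848048 = 26.50 kN.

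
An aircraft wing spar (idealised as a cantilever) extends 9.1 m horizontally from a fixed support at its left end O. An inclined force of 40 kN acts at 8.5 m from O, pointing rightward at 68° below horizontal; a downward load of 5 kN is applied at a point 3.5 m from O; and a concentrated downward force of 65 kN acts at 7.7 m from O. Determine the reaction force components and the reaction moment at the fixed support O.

O_x = -14.98 kN, O_y = 107.1 kN, M_O = 833.2 kN·m

ΣF_x = 0: O_x + 40·cos68° = 0 → O_x = -14.98 kN.
ΣF_y = 0: O_y − 40·sin68° − 5 − 65 = 0 → O_y = 107.1 kN.
ΣM about O: M_O − 40·sin68°·8.5 − 5·3.5 − 65·7.7 = 0 → M_O = 833.2 kN·m.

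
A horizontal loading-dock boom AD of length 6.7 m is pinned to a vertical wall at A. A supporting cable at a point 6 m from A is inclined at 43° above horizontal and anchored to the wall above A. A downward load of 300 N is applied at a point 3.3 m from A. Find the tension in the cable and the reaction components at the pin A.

ΣM about A: T·sin43°·6 − 300·3.3 = 0 → T = 990/(6·0.681998) = 241.936 ≈ 241.9 N.
ΣF_x = 0: A_x − T·cos43° = 0 → A_x = 241.936 × 0.731354 = 176.9 N.
ΣF_y = 0: A_y + T·sin43° − 300 = 0 → A_y = 300 − 241.936 × 0.681998 = 135.0 N.

T = 241.9 N, A_x = 176.9 N, A_y = 135.0 N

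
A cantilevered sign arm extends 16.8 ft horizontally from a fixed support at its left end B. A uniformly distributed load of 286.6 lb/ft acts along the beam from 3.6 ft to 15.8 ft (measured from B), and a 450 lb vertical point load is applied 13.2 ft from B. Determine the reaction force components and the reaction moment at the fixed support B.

Resultant of the distributed load: 286.6 × 12.2 = 3496.52 lb at 9.7 ft from B.
ΣF_x = 0: B_x = 0.
ΣF_y = 0: B_y − 286.6·12.2 − 450 = 0 → B_y = 3947 lb.
ΣM about B: M_B − (286.6·12.2)·9.7 − 450·13.2 = 0 → M_B = 39860 lb·ft.

B_x = 0, B_y = 3947 lb, M_B = 39860 lb·ft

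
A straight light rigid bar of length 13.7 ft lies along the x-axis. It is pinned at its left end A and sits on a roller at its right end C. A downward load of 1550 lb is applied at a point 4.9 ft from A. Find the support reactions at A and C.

A_x = 0, A_y = 995.6 lb, C_y = 554.4 lb

Taking moments about A: C_y·13.7 − 1550·4.9 = 0 → C_y = 7595/13.7 = 554.38 ≈ 554.4 lb.
ΣF_y = 0: A_y + 554.38 − 1550 = 0 → A_y = 995.6 lb.
ΣF_x = 0: no horizontal applied forces, so A_x = 0.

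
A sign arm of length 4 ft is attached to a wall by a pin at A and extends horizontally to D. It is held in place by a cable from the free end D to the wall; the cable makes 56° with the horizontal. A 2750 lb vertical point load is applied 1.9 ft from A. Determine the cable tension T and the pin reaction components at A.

ΣM about A: T·sin56°·4 − 2750·1.9 = 0 → T = 5225/(4·0.829038) = 1575.62 ≈ 1576 lb.
ΣF_x = 0: A_x − T·cos56° = 0 → A_x = 1575.62 × 0.559193 = 881.1 lb.
ΣF_y = 0: A_y + T·sin56° − 2750 = 0 → A_y = 2750 − 1575.62 × 0.829038 = 1444 lb.

T = 1576 lb, A_x = 881.1 lb, A_y = 1444 lb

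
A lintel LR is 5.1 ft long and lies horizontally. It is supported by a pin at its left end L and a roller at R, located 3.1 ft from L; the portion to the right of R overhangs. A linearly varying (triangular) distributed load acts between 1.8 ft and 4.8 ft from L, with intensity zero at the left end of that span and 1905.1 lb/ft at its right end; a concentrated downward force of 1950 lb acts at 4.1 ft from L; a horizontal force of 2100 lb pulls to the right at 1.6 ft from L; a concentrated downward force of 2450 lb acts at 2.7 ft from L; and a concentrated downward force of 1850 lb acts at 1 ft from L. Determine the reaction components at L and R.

L_x = -2100 lb, L_y = 295.0 lb, R_y = 8813 lb

Resultant of the triangular load: ½ × 1905.1 × 3 = 2857.65 lb, acting at 3.8 ft from L (one-third of the span from the peak).
Taking moments about L: R_y·3.1 − (½·1905.1·3)·3.8 − 1950·4.1 − 2450·2.7 − 1850·1 = 0 → R_y = 27319.07/3.1 = 8812.6 ≈ 8813 lb.
ΣF_y = 0: L_y + 8812.6 − ½·1905.1·3 − 1950 − 2450 − 1850 = 0 → L_y = 295.0 lb.
ΣF_x = 0: L_x + 2100 = 0 → L_x = -2100 lb.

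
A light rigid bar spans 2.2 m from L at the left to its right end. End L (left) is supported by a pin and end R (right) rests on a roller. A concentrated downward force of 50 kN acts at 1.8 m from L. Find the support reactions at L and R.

L_x = 0, L_y = 9.091 kN, R_y = 40.91 kN

Moments about L: R_y·2.2 − 50·1.8 = 0 → R_y = 90/2.2 = 40.9091 ≈ 40.91 kN.
ΣF_y = 0: L_y + 40.9091 − 50 = 0 → L_y = 9.091 kN.
ΣF_x = 0: no horizontal applied forces, so L_x = 0.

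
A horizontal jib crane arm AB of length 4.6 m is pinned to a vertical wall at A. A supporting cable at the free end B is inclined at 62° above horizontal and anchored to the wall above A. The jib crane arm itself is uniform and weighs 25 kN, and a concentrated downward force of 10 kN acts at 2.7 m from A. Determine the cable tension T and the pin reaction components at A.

ΣM about A: T·sin62°·4.6 − 25·2.3 − 10·2.7 = 0 → T = 84.5/(4.6·0.882948) = 20.8048 ≈ 20.80 kN.
ΣF_x = 0: A_x − T·cos62° = 0 → A_x = 20.8048 × 0.469472 = 9.767 kN.
ΣF_y = 0: A_y + T·sin62° − 25 − 10 = 0 → A_y = 35 − 20.8048 × 0.882948 = 16.63 kN.

T = 20.80 kN, A_x = 9.767 kN, A_y = 16.63 kN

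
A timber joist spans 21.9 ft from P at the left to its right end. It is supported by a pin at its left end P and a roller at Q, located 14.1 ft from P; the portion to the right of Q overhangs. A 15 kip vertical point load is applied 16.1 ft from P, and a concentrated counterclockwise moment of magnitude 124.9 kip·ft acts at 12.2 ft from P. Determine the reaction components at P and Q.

Taking moments about P: Q_y·14.1 − 15·16.1 + 124.9 = 0 → Q_y = 116.6/14.1 = 8.2695 ≈ 8.270 kip.
ΣF_y = 0: P_y + 8.2695 − 15 = 0 → P_y = 6.730 kip.
ΣF_x = 0: no horizontal applied forces, so P_x = 0.

P_x = 0, P_y = 6.730 kip, Q_y = 8.270 kip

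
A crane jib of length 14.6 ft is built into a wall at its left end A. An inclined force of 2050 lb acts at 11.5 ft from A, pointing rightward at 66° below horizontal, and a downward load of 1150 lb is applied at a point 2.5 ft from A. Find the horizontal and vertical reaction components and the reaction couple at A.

A_x = -833.8 lb, A_y = 3023 lb, M_A = 24410 lb·ft

ΣF_x = 0: A_x + 2050·cos66° = 0 → A_x = -833.8 lb.
ΣF_y = 0: A_y − 2050·sin66° − 1150 = 0 → A_y = 3023 lb.
ΣM about A: M_A − 2050·sin66°·11.5 − 1150·2.5 = 0 → M_A = 24410 lb·ft.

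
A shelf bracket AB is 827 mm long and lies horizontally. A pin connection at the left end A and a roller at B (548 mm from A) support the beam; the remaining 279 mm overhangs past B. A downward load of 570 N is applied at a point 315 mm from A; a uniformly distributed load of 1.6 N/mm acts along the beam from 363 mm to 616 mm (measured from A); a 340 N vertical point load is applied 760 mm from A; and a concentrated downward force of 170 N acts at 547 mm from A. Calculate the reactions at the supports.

A_x = 0, A_y = 154.3 N, B_y = 1330 N

Resultant of the distributed load: 1.6 × 253 = 404.8 N at 489.5 mm from A.
Taking moments about A: B_y·548 − 570·315 − (1.6·253)·489.5 − 340·760 − 170·547 = 0 → B_y = 729089.6/548 = 1330.46 ≈ 1330 N.
ΣF_y = 0: A_y + 1330.46 − 570 − 1.6·253 − 340 − 170 = 0 → A_y = 154.3 N.
ΣF_x = 0: no horizontal applied forces, so A_x = 0.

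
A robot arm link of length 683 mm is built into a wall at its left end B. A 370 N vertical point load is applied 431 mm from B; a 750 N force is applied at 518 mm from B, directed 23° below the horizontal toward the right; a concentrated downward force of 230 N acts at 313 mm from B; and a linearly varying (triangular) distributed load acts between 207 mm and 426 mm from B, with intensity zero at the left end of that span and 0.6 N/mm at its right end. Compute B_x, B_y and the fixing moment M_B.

B_x = -690.4 N, B_y = 958.7 N, M_B = 406500 N·mm

Resultant of the triangular load: ½ × 0.6 × 219 = 65.7 N, acting at 353 mm from B (one-third of the span from the peak).
ΣF_x = 0: B_x + 750·cos23° = 0 → B_x = -690.4 N.
ΣF_y = 0: B_y − 370 − 750·sin23° − 230 − ½·0.6·219 = 0 → B_y = 958.7 N.
ΣM about B: M_B − 370·431 − 750·sin23°·518 − 230·313 − (½·0.6·219)·353 = 0 → M_B = 406500 N·mm.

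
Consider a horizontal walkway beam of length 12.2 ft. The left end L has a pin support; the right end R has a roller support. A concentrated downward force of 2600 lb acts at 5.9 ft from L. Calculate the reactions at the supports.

Moments about L: R_y·12.2 − 2600·5.9 = 0 → R_y = 15340/12.2 = 1257.38 ≈ 1257 lb.
ΣF_y = 0: L_y + 1257.38 − 2600 = 0 → L_y = 1343 lb.
ΣF_x = 0: no horizontal applied forces, so L_x = 0.

L_x = 0, L_y = 1343 lb, R_y = 1257 lb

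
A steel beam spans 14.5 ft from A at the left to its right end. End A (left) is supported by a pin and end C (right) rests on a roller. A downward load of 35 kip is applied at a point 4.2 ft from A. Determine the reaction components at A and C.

A_x = 0, A_y = 24.86 kip, C_y = 10.14 kip

Taking moments about A: C_y·14.5 − 35·4.2 = 0 → C_y = 147/14.5 = 10.1379 ≈ 10.14 kip.
ΣF_y = 0: A_y + 10.1379 − 35 = 0 → A_y = 24.86 kip.
ΣF_x = 0: no horizontal applied forces, so A_x = 0.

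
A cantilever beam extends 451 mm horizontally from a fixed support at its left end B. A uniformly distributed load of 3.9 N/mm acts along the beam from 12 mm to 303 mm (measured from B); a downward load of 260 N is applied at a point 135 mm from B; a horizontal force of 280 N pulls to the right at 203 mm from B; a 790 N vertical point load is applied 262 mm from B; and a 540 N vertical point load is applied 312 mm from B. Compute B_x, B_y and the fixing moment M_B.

Resultant of the distributed load: 3.9 × 291 = 1134.9 N at 157.5 mm from B.
ΣF_x = 0: B_x + 280 = 0 → B_x = -280.0 N.
ΣF_y = 0: B_y − 3.9·291 − 260 − 790 − 540 = 0 → B_y = 2725 N.
ΣM about B: M_B − (3.9·291)·157.5 − 260·135 − 790·262 − 540·312 = 0 → M_B = 589300 N·mm.

B_x = -280.0 N, B_y = 2725 N, M_B = 589300 N·mm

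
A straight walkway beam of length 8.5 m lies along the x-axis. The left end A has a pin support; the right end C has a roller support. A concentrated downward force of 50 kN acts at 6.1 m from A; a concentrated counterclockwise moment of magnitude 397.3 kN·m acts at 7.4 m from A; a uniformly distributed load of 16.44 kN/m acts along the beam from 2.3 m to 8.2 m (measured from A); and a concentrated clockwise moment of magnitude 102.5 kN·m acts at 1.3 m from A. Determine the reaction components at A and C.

A_x = 0, A_y = 85.89 kN, C_y = 61.11 kN

Resultant of the distributed load: 16.44 × 5.9 = 96.996 kN at 5.25 m from A.
ΣM about A: C_y·8.5 − 50·6.1 + 397.3 − (16.44·5.9)·5.25 − 102.5 = 0 → C_y = 519.429/8.5 = 61.1093 ≈ 61.11 kN.
ΣF_y = 0: A_y + 61.1093 − 50 − 16.44·5.9 = 0 → A_y = 85.89 kN.
ΣF_x = 0: no horizontal applied forces, so A_x = 0.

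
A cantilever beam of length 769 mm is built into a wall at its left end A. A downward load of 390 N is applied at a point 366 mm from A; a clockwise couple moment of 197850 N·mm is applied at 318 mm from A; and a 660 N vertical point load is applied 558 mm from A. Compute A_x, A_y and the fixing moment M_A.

A_x = 0, A_y = 1050 N, M_A = 708900 N·mm

ΣF_x = 0: A_x = 0.
ΣF_y = 0: A_y − 390 − 660 = 0 → A_y = 1050 N.
ΣM about A: M_A − 390·366 − 197850 − 660·558 = 0 → M_A = 708900 N·mm.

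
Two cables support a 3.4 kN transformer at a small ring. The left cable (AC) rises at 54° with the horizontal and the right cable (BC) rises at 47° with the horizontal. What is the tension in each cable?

ΣF_x = 0: −T_AC·cos54° + T_BC·cos47° = 0 → T_BC = 0.861857·T_AC.
ΣF_y = 0: T_AC·sin54° + T_BC·sin47° = 3.4.
Substitute: T_AC·(0.809017 + 0.861857·0.731354) = 3.4 → T_AC = 2.36219 ≈ 2.362 kN.
Then T_BC = 0.861857 × 2.36219 = 2.036 kN.

T_AC = 2.362 kN, T_BC = 2.036 kN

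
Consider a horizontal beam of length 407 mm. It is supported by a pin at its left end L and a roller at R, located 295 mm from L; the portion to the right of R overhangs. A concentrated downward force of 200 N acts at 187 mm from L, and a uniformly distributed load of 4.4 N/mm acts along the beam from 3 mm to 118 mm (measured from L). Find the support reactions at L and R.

Resultant of the distributed load: 4.4 × 115 = 506 N at 60.5 mm from L.
Taking moments about L: R_y·295 − 200·187 − (4.4·115)·60.5 = 0 → R_y = 68013/295 = 230.553 ≈ 230.6 N.
ΣF_y = 0: L_y + 230.553 − 200 − 4.4·115 = 0 → L_y = 475.4 N.
ΣF_x = 0: no horizontal applied forces, so L_x = 0.

L_x = 0, L_y = 475.4 N, R_y = 230.6 N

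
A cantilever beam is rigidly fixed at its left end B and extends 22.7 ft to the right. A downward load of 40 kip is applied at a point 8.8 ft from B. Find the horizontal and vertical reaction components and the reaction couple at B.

ΣF_x = 0: B_x = 0.
ΣF_y = 0: B_y − 40 = 0 → B_y = 40.00 kip.
ΣM about B: M_B − 40·8.8 = 0 → M_B = 352.0 kip·ft.

B_x = 0, B_y = 40.00 kip, M_B = 352.0 kip·ft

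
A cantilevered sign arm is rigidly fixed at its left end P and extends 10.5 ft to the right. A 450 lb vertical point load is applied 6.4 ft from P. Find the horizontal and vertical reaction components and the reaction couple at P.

ΣF_x = 0: P_x = 0.
ΣF_y = 0: P_y − 450 = 0 → P_y = 450.0 lb.
ΣM about P: M_P − 450·6.4 = 0 → M_P = 2880 lb·ft.

P_x = 0, P_y = 450.0 lb, M_P = 2880 lb·ft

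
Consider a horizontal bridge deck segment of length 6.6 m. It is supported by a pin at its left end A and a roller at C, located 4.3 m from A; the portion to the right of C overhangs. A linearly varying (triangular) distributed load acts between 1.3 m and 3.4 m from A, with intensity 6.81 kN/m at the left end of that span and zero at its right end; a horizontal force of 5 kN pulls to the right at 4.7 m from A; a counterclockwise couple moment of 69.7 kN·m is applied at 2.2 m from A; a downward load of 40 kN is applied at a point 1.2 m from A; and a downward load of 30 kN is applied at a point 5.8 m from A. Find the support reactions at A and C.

Resultant of the triangular load: ½ × 6.81 × 2.1 = 7.1505 kN, acting at 2 m from A (one-third of the span from the peak).
ΣM about A: C_y·4.3 − (½·6.81·2.1)·2 + 69.7 − 40·1.2 − 30·5.8 = 0 → C_y = 166.601/4.3 = 38.7444 ≈ 38.74 kN.
ΣF_y = 0: A_y + 38.7444 − ½·6.81·2.1 − 40 − 30 = 0 → A_y = 38.41 kN.
ΣF_x = 0: A_x + 5 = 0 → A_x = -5.000 kN.

A_x = -5.000 kN, A_y = 38.41 kN, C_y = 38.74 kN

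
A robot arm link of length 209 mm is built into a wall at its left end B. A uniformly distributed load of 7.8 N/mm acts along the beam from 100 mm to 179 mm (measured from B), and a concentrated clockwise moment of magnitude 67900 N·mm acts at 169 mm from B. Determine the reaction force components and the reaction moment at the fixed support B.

Resultant of the distributed load: 7.8 × 79 = 616.2 N at 139.5 mm from B.
ΣF_x = 0: B_x = 0.
ΣF_y = 0: B_y − 7.8·79 = 0 → B_y = 616.2 N.
ΣM about B: M_B − (7.8·79)·139.5 − 67900 = 0 → M_B = 153900 N·mm.

B_x = 0, B_y = 616.2 N, M_B = 153900 N·mm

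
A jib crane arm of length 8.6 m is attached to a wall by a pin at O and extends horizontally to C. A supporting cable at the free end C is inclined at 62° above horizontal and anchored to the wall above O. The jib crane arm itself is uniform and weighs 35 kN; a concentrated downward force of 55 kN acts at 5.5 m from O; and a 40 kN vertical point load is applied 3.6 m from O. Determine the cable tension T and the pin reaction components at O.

T = 78.62 kN, O_x = 36.91 kN, O_y = 60.58 kN

ΣM about O: T·sin62°·8.6 − 35·4.3 − 55·5.5 − 40·3.6 = 0 → T = 597/(8.6·0.882948) = 78.6214 ≈ 78.62 kN.
ΣF_x = 0: O_x − T·cos62° = 0 → O_x = 78.6214 × 0.469472 = 36.91 kN.
ΣF_y = 0: O_y + T·sin62° − 35 − 55 − 40 = 0 → O_y = 130 − 78.6214 × 0.882948 = 60.58 kN.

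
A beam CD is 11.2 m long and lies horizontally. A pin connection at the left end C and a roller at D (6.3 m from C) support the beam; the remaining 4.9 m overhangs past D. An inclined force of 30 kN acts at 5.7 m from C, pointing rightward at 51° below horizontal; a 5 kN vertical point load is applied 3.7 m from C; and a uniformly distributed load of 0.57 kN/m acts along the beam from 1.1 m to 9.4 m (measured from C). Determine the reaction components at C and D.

C_x = -18.88 kN, C_y = 5.072 kN, D_y = 27.97 kN

Resultant of the distributed load: 0.57 × 8.3 = 4.731 kN at 5.25 m from C.
Moments about C: D_y·6.3 − 30·sin51°·5.7 − 5·3.7 − (0.57·8.3)·5.25 = 0 → D_y = 176.23/6.3 = 27.973 ≈ 27.97 kN.
ΣF_y = 0: C_y + 27.973 − 30·sin51° − 5 − 0.57·8.3 = 0 → C_y = 5.072 kN.
ΣF_x = 0: C_x + 30·cos51° = 0 → C_x = -18.88 kN.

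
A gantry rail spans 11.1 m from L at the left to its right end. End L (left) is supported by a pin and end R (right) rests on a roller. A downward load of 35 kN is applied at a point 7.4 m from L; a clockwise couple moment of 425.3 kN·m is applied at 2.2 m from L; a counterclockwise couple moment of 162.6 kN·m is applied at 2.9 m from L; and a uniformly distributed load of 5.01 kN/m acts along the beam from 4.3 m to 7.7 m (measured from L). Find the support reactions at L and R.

Resultant of the distributed load: 5.01 × 3.4 = 17.034 kN at 6 m from L.
ΣM about L: R_y·11.1 − 35·7.4 − 425.3 + 162.6 − (5.01·3.4)·6 = 0 → R_y = 623.904/11.1 = 56.2076 ≈ 56.21 kN.
ΣF_y = 0: L_y + 56.2076 − 35 − 5.01·3.4 = 0 → L_y = -4.174 kN.
ΣF_x = 0: no horizontal applied forces, so L_x = 0.

L_x = 0, L_y = -4.174 kN, R_y = 56.21 kN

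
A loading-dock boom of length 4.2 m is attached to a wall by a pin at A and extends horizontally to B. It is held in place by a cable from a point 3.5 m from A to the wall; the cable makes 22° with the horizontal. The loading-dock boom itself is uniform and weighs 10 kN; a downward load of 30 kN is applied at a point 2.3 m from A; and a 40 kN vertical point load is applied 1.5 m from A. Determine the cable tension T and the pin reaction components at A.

ΣM about A: T·sin22°·3.5 − 10·2.1 − 30·2.3 − 40·1.5 = 0 → T = 150/(3.5·0.374607) = 114.406 ≈ 114.4 kN.
ΣF_x = 0: A_x − T·cos22° = 0 → A_x = 114.406 × 0.927184 = 106.1 kN.
ΣF_y = 0: A_y + T·sin22° − 10 − 30 − 40 = 0 → A_y = 80 − 114.406 × 0.374607 = 37.14 kN.

T = 114.4 kN, A_x = 106.1 kN, A_y = 37.14 kN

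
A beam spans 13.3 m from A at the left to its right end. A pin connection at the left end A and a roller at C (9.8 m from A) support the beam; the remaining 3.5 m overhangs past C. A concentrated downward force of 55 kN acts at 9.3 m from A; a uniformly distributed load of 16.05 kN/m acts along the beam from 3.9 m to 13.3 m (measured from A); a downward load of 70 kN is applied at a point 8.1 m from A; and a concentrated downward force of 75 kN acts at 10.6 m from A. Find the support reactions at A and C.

A_x = 0, A_y = 27.30 kN, C_y = 323.6 kN

Resultant of the distributed load: 16.05 × 9.4 = 150.87 kN at 8.6 m from A.
Moments about A: C_y·9.8 − 55·9.3 − (16.05·9.4)·8.6 − 70·8.1 − 75·10.6 = 0 → C_y = 3170.982/9.8 = 323.57 ≈ 323.6 kN.
ΣF_y = 0: A_y + 323.57 − 55 − 16.05·9.4 − 70 − 75 = 0 → A_y = 27.30 kN.
ΣF_x = 0: no horizontal applied forces, so A_x = 0.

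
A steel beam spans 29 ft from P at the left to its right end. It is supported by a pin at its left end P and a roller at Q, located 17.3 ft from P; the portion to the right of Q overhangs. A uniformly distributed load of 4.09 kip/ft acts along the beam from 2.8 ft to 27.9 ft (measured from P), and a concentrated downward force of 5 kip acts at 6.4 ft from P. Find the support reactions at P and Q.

Resultant of the distributed load: 4.09 × 25.1 = 102.659 kip at 15.35 ft from P.
Taking moments about P: Q_y·17.3 − (4.09·25.1)·15.35 − 5·6.4 = 0 → Q_y = 1607.81565/17.3 = 92.9373 ≈ 92.94 kip.
ΣF_y = 0: P_y + 92.9373 − 4.09·25.1 − 5 = 0 → P_y = 14.72 kip.
ΣF_x = 0: no horizontal applied forces, so P_x = 0.

P_x = 0, P_y = 14.72 kip, Q_y = 92.94 kip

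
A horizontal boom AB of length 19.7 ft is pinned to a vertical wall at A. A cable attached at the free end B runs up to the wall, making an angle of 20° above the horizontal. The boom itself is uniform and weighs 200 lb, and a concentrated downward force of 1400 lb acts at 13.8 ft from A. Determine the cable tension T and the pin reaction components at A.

T = 3160 lb, A_x = 2969 lb, A_y = 519.3 lb

ΣM about A: T·sin20°·19.7 − 200·9.85 − 1400·13.8 = 0 → T = 21290/(19.7·0.34202) = 3159.79 ≈ 3160 lb.
ΣF_x = 0: A_x − T·cos20° = 0 → A_x = 3159.79 × 0.939693 = 2969 lb.
ΣF_y = 0: A_y + T·sin20° − 200 − 1400 = 0 → A_y = 1600 − 3159.79 × 0.34202 = 519.3 lb.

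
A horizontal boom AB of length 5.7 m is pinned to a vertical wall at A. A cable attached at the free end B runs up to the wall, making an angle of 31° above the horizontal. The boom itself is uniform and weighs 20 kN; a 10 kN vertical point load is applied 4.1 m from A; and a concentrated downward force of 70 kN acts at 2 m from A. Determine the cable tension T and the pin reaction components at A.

ΣM about A: T·sin31°·5.7 − 20·2.85 − 10·4.1 − 70·2 = 0 → T = 238/(5.7·0.515038) = 81.0705 ≈ 81.07 kN.
ΣF_x = 0: A_x − T·cos31° = 0 → A_x = 81.0705 × 0.857167 = 69.49 kN.
ΣF_y = 0: A_y + T·sin31° − 20 − 10 − 70 = 0 → A_y = 100 − 81.0705 × 0.515038 = 58.25 kN.

T = 81.07 kN, A_x = 69.49 kN, A_y = 58.25 kN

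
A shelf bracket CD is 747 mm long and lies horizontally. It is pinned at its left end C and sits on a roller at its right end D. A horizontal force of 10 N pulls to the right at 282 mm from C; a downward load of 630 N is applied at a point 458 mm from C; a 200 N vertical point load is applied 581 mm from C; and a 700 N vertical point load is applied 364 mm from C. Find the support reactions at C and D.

C_x = -10.00 N, C_y = 647.1 N, D_y = 882.9 N

Moments about C: D_y·747 − 630·458 − 200·581 − 700·364 = 0 → D_y = 659540/747 = 882.918 ≈ 882.9 N.
ΣF_y = 0: C_y + 882.918 − 630 − 200 − 700 = 0 → C_y = 647.1 N.
ΣF_x = 0: C_x + 10 = 0 → C_x = -10.00 N.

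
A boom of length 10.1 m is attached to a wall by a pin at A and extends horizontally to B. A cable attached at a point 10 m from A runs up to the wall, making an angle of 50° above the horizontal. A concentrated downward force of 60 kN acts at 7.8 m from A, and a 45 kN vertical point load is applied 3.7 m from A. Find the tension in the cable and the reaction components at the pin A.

ΣM about A: T·sin50°·10 − 60·7.8 − 45·3.7 = 0 → T = 634.5/(10·0.766044) = 82.8281 ≈ 82.83 kN.
ΣF_x = 0: A_x − T·cos50° = 0 → A_x = 82.8281 × 0.642788 = 53.24 kN.
ΣF_y = 0: A_y + T·sin50° − 60 − 45 = 0 → A_y = 105 − 82.8281 × 0.766044 = 41.55 kN.

T = 82.83 kN, A_x = 53.24 kN, A_y = 41.55 kN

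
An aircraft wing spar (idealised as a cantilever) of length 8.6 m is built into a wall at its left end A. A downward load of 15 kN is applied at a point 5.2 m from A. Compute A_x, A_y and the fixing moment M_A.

ΣF_x = 0: A_x = 0.
ΣF_y = 0: A_y − 15 = 0 → A_y = 15.00 kN.
ΣM about A: M_A − 15·5.2 = 0 → M_A = 78.00 kN·m.

A_x = 0, A_y = 15.00 kN, M_A = 78.00 kN·m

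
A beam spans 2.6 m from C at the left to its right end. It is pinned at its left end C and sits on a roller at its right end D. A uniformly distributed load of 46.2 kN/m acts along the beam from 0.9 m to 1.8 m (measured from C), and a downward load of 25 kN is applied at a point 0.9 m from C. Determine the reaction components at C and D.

C_x = 0, C_y = 36.34 kN, D_y = 30.24 kN

Resultant of the distributed load: 46.2 × 0.9 = 41.58 kN at 1.35 m from C.
Taking moments about C: D_y·2.6 − (46.2·0.9)·1.35 − 25·0.9 = 0 → D_y = 78.633/2.6 = 30.2435 ≈ 30.24 kN.
ΣF_y = 0: C_y + 30.2435 − 46.2·0.9 − 25 = 0 → C_y = 36.34 kN.
ΣF_x = 0: no horizontal applied forces, so C_x = 0.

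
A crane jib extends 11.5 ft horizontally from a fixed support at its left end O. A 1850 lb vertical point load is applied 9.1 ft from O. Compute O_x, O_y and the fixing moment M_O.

ΣF_x = 0: O_x = 0.
ΣF_y = 0: O_y − 1850 = 0 → O_y = 1850 lb.
ΣM about O: M_O − 1850·9.1 = 0 → M_O = 16840 lb·ft.

O_x = 0, O_y = 1850 lb, M_O = 16840 lb·ft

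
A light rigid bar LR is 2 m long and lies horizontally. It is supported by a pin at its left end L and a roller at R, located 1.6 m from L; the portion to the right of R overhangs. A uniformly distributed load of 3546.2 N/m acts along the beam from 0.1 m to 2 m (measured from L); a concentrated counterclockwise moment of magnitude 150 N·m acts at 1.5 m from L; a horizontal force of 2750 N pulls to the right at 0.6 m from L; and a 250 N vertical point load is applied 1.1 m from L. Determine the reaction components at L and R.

Resultant of the distributed load: 3546.2 × 1.9 = 6737.78 N at 1.05 m from L.
Taking moments about L: R_y·1.6 − (3546.2·1.9)·1.05 + 150 − 250·1.1 = 0 → R_y = 7199.669/1.6 = 4499.79 ≈ 4500 N.
ΣF_y = 0: L_y + 4499.79 − 3546.2·1.9 − 250 = 0 → L_y = 2488 N.
ΣF_x = 0: L_x + 2750 = 0 → L_x = -2750 N.

L_x = -2750 N, L_y = 2488 N, R_y = 4500 N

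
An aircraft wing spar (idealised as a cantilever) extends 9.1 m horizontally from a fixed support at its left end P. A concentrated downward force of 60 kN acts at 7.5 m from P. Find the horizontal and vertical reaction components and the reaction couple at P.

ΣF_x = 0: P_x = 0.
ΣF_y = 0: P_y − 60 = 0 → P_y = 60.00 kN.
ΣM about P: M_P − 60·7.5 = 0 → M_P = 450.0 kN·m.

P_x = 0, P_y = 60.00 kN, M_P = 450.0 kN·m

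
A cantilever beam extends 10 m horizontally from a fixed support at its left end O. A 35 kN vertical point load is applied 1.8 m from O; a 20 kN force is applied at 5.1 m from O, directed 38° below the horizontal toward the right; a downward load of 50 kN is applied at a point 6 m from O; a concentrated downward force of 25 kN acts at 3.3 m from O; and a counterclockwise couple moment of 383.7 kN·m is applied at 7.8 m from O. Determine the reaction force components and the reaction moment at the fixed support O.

ΣF_x = 0: O_x + 20·cos38° = 0 → O_x = -15.76 kN.
ΣF_y = 0: O_y − 35 − 20·sin38° − 50 − 25 = 0 → O_y = 122.3 kN.
ΣM about O: M_O − 35·1.8 − 20·sin38°·5.1 − 50·6 − 25·3.3 + 383.7 = 0 → M_O = 124.6 kN·m.

O_x = -15.76 kN, O_y = 122.3 kN, M_O = 124.6 kN·m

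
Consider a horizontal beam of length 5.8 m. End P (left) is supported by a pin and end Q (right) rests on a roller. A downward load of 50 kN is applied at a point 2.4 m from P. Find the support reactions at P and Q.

Moments about P: Q_y·5.8 − 50·2.4 = 0 → Q_y = 120/5.8 = 20.6897 ≈ 20.69 kN.
ΣF_y = 0: P_y + 20.6897 − 50 = 0 → P_y = 29.31 kN.
ΣF_x = 0: no horizontal applied forces, so P_x = 0.

P_x = 0, P_y = 29.31 kN, Q_y = 20.69 kN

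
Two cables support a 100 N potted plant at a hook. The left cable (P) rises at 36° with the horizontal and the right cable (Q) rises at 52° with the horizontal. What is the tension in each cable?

T_P = 61.60 N, T_Q = 80.95 N

ΣF_x = 0: −T_P·cos36° + T_Q·cos52° = 0 → T_Q = 1.31406·T_P.
ΣF_y = 0: T_P·sin36° + T_Q·sin52° = 100.
Substitute: T_P·(0.587785 + 1.31406·0.788011) = 100 → T_P = 61.6037 ≈ 61.60 N.
Then T_Q = 1.31406 × 61.6037 = 80.95 N.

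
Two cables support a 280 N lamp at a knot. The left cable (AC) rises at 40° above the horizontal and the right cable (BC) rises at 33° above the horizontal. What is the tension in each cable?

T_AC = 245.6 N, T_BC = 224.3 N

ΣF_x = 0: −T_AC·cos40° + T_BC·cos33° = 0 → T_BC = 0.913403·T_AC.
ΣF_y = 0: T_AC·sin40° + T_BC·sin33° = 280.
Substitute: T_AC·(0.642788 + 0.913403·0.544639) = 280 → T_AC = 245.557 ≈ 245.6 N.
Then T_BC = 0.913403 × 245.557 = 224.3 N.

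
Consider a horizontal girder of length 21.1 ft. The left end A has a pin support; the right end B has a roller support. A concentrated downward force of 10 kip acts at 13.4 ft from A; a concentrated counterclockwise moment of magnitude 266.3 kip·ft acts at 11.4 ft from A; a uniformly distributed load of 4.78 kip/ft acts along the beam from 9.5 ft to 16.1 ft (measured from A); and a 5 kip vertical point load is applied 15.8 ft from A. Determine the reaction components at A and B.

Resultant of the distributed load: 4.78 × 6.6 = 31.548 kip at 12.8 ft from A.
ΣM about A: B_y·21.1 − 10·13.4 + 266.3 − (4.78·6.6)·12.8 − 5·15.8 = 0 → B_y = 350.5144/21.1 = 16.6121 ≈ 16.61 kip.
ΣF_y = 0: A_y + 16.6121 − 10 − 4.78·6.6 − 5 = 0 → A_y = 29.94 kip.
ΣF_x = 0: no horizontal applied forces, so A_x = 0.

A_x = 0, A_y = 29.94 kip, B_y = 16.61 kip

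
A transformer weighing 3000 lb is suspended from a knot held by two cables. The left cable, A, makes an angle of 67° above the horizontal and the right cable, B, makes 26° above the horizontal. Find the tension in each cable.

ΣF_x = 0: −T_A·cos67° + T_B·cos26° = 0 → T_B = 0.434728·T_A.
ΣF_y = 0: T_A·sin67° + T_B·sin26° = 3000.
Substitute: T_A·(0.920505 + 0.434728·0.438371) = 3000 → T_A = 2700.08 ≈ 2700 lb.
Then T_B = 0.434728 × 2700.08 = 1174 lb.

T_A = 2700 lb, T_B = 1174 lb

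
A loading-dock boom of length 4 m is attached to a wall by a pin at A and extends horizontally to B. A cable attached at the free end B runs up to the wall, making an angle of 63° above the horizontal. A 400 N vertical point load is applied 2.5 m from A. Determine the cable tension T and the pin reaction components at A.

ΣM about A: T·sin63°·4 − 400·2.5 = 0 → T = 1000/(4·0.891007) = 280.581 ≈ 280.6 N.
ΣF_x = 0: A_x − T·cos63° = 0 → A_x = 280.581 × 0.45399 = 127.4 N.
ΣF_y = 0: A_y + T·sin63° − 400 = 0 → A_y = 400 − 280.581 × 0.891007 = 150.0 N.

T = 280.6 N, A_x = 127.4 N, A_y = 150.0 N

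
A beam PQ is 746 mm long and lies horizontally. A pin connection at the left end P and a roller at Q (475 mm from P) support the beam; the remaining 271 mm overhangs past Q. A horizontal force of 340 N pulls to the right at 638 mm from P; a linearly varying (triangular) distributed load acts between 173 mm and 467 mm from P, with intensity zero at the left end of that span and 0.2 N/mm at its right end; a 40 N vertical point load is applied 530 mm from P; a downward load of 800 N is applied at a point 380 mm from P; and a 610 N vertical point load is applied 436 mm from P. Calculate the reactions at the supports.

P_x = -340.0 N, P_y = 212.0 N, Q_y = 1267 N

Resultant of the triangular load: ½ × 0.2 × 294 = 29.4 N, acting at 369 mm from P (one-third of the span from the peak).
Moments about P: Q_y·475 − (½·0.2·294)·369 − 40·530 − 800·380 − 610·436 = 0 → Q_y = 602008.6/475 = 1267.39 ≈ 1267 N.
ΣF_y = 0: P_y + 1267.39 − ½·0.2·294 − 40 − 800 − 610 = 0 → P_y = 212.0 N.
ΣF_x = 0: P_x + 340 = 0 → P_x = -340.0 N.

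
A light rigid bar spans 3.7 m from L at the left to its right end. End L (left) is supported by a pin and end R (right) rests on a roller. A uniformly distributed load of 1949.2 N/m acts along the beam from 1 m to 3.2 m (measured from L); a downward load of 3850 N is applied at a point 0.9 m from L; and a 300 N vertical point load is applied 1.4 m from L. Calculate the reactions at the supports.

L_x = 0, L_y = 4954 N, R_y = 3484 N

Resultant of the distributed load: 1949.2 × 2.2 = 4288.24 N at 2.1 m from L.
ΣM about L: R_y·3.7 − (1949.2·2.2)·2.1 − 3850·0.9 − 300·1.4 = 0 → R_y = 12890.304/3.7 = 3483.87 ≈ 3484 N.
ΣF_y = 0: L_y + 3483.87 − 1949.2·2.2 − 3850 − 300 = 0 → L_y = 4954 N.
ΣF_x = 0: no horizontal applied forces, so L_x = 0.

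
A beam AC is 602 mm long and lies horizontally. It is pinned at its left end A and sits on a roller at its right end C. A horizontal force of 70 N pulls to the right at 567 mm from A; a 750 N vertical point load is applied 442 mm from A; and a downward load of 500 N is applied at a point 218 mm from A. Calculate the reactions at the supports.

A_x = -70.00 N, A_y = 518.3 N, C_y = 731.7 N

Moments about A: C_y·602 − 750·442 − 500·218 = 0 → C_y = 440500/602 = 731.728 ≈ 731.7 N.
ΣF_y = 0: A_y + 731.728 − 750 − 500 = 0 → A_y = 518.3 N.
ΣF_x = 0: A_x + 70 = 0 → A_x = -70.00 N.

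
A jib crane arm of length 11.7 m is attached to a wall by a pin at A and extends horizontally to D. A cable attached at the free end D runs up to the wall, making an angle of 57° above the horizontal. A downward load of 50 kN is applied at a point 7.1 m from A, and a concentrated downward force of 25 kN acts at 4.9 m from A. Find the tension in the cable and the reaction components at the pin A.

T = 48.66 kN, A_x = 26.50 kN, A_y = 34.19 kN

ΣM about A: T·sin57°·11.7 − 50·7.1 − 25·4.9 = 0 → T = 477.5/(11.7·0.838671) = 48.6627 ≈ 48.66 kN.
ΣF_x = 0: A_x − T·cos57° = 0 → A_x = 48.6627 × 0.544639 = 26.50 kN.
ΣF_y = 0: A_y + T·sin57° − 50 − 25 = 0 → A_y = 75 − 48.6627 × 0.838671 = 34.19 kN.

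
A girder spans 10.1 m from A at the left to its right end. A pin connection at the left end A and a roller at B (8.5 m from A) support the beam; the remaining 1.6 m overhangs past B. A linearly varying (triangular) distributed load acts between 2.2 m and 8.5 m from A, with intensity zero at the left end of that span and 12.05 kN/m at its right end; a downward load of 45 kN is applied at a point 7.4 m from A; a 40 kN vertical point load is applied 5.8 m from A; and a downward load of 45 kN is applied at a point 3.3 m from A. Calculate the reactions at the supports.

A_x = 0, A_y = 55.44 kN, B_y = 112.5 kN

Resultant of the triangular load: ½ × 12.05 × 6.3 = 37.9575 kN, acting at 6.4 m from A (one-third of the span from the peak).
Taking moments about A: B_y·8.5 − (½·12.05·6.3)·6.4 − 45·7.4 − 40·5.8 − 45·3.3 = 0 → B_y = 956.428/8.5 = 112.521 ≈ 112.5 kN.
ΣF_y = 0: A_y + 112.521 − ½·12.05·6.3 − 45 − 40 − 45 = 0 → A_y = 55.44 kN.
ΣF_x = 0: no horizontal applied forces, so A_x = 0.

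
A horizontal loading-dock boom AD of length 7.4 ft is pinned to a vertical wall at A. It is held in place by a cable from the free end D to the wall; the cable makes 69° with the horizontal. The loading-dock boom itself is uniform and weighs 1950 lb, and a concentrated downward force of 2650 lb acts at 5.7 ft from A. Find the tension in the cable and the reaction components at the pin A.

T = 3231 lb, A_x = 1158 lb, A_y = 1584 lb

ΣM about A: T·sin69°·7.4 − 1950·3.7 − 2650·5.7 = 0 → T = 22320/(7.4·0.93358) = 3230.81 ≈ 3231 lb.
ΣF_x = 0: A_x − T·cos69° = 0 → A_x = 3230.81 × 0.358368 = 1158 lb.
ΣF_y = 0: A_y + T·sin69° − 1950 − 2650 = 0 → A_y = 4600 − 3230.81 × 0.93358 = 1584 lb.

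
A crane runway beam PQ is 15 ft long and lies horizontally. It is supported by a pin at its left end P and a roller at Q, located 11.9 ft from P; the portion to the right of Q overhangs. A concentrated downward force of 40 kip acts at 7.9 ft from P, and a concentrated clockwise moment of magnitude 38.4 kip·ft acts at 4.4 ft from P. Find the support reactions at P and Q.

Taking moments about P: Q_y·11.9 − 40·7.9 − 38.4 = 0 → Q_y = 354.4/11.9 = 29.7815 ≈ 29.78 kip.
ΣF_y = 0: P_y + 29.7815 − 40 = 0 → P_y = 10.22 kip.
ΣF_x = 0: no horizontal applied forces, so P_x = 0.

P_x = 0, P_y = 10.22 kip, Q_y = 29.78 kip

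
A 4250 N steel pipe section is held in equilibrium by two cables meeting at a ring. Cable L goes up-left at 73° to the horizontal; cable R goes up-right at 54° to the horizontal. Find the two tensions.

ΣF_x = 0: −T_L·cos73° + T_R·cos54° = 0 → T_R = 0.497412·T_L.
ΣF_y = 0: T_L·sin73° + T_R·sin54° = 4250.
Substitute: T_L·(0.956305 + 0.497412·0.809017) = 4250 → T_L = 3127.94 ≈ 3128 N.
Then T_R = 0.497412 × 3127.94 = 1556 N.

T_L = 3128 N, T_R = 1556 N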